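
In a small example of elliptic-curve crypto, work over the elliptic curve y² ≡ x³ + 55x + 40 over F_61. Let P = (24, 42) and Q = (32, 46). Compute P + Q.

(24, 42) + (32, 46). λ = (46 - 42)/(32 - 24) ≡ 4/8 mod 61. 8⁻¹ ≡ 23 (mod 61) since 8·23 = 184 ≡ 1, so λ ≡ 31.
  x = λ² - 24 - 32 = 961 - 56 ≡ 51; y = λ·(24 - 51) - 42 ≡ 36. → (51, 36)

(51, 36)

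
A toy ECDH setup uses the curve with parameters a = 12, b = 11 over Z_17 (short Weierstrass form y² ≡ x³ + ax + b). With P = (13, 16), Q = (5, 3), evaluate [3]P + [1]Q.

(13, 1)

First 3P:
Repeated addition: build up to 3P.
2P: tangent at (13, 16): λ = (3·13² + 12)/(2·16) ≡ 9/15. 15⁻¹ ≡ 8 (mod 17), so λ ≡ 9·8 ≡ 4.
  x = λ² - 13 - 13 = 16 - 26 ≡ 7; y = λ·(13 - 7) - 16 ≡ 8. → (7, 8)
3P: (7, 8) + (13, 16). λ = (16 - 8)/(13 - 7) ≡ 8/6 mod 17. 6⁻¹ ≡ 3 (mod 17), so λ ≡ 7.
  x = λ² - 7 - 13 = 49 - 20 ≡ 12; y = λ·(7 - 12) - 8 ≡ 8. → (12, 8)
3P = (12, 8).
Finally 3P + Q:
(12, 8) + (5, 3). λ = (3 - 8)/(5 - 12) ≡ 12/10 mod 17. 10⁻¹ ≡ 12 (mod 17), so λ ≡ 8.
  x = λ² - 12 - 5 = 64 - 17 ≡ 13; y = λ·(12 - 13) - 8 ≡ 1. → (13, 1)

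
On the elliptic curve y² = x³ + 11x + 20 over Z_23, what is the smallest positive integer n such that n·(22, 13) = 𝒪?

2P: tangent at (22, 13): λ = (3·22² + 11)/(2·13) ≡ 14/3. 3⁻¹ ≡ 8 (mod 23) since 3·8 = 24 ≡ 1, so λ ≡ 14·8 ≡ 20.
  x = λ² - 22 - 22 = 400 - 44 ≡ 11; y = λ·(22 - 11) - 13 ≡ 0. → (11, 0)
3P: (11, 0) + (22, 13). λ = (13 - 0)/(22 - 11) ≡ 13/11 mod 23. 11⁻¹ ≡ 21 (mod 23), so λ ≡ 20.
  x = λ² - 11 - 22 = 400 - 33 ≡ 22; y = λ·(11 - 22) - 0 ≡ 10. → (22, 10)
4P: (22, 10) + (22, 13): same x and y₁ ≡ -y₂, so the sum is 𝒪.
4P = 𝒪, so the order is 4.

4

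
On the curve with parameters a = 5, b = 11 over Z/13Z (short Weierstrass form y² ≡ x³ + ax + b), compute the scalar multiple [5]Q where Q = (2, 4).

(3, 12)

Double-and-add on 5 = (101)₂. Start with Q = (2, 4) for the leading 1-bit.
double: tangent at (2, 4): λ = (3·2² + 5)/(2·4) ≡ 4/8. 8⁻¹ ≡ 5 (mod 13), so λ ≡ 4·5 ≡ 7.
  x = λ² - 2 - 2 = 49 - 4 ≡ 6; y = λ·(2 - 6) - 4 ≡ 7. → (6, 7)
double: tangent at (6, 7): λ = (3·6² + 5)/(2·7) ≡ 9/1. 1⁻¹ ≡ 1 (mod 13) since 1·1 = 1 ≡ 1, so λ ≡ 9·1 ≡ 9.
  x = λ² - 6 - 6 = 81 - 12 ≡ 4; y = λ·(6 - 4) - 7 ≡ 11. → (4, 11)
add Q: (4, 11) + (2, 4). λ = (4 - 11)/(2 - 4) ≡ 6/11 mod 13. 11⁻¹ ≡ 6 (mod 13), so λ ≡ 10.
  x = λ² - 4 - 2 = 100 - 6 ≡ 3; y = λ·(4 - 3) - 11 ≡ 12. → (3, 12)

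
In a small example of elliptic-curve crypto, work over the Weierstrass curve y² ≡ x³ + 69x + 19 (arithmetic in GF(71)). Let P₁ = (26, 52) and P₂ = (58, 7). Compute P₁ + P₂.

(19, 38)

(26, 52) + (58, 7). λ = (7 - 52)/(58 - 26) ≡ 26/32 mod 71. 32⁻¹ ≡ 20 (mod 71) since 32·20 = 640 ≡ 1, so λ ≡ 23.
  x = λ² - 26 - 58 = 529 - 84 ≡ 19; y = λ·(26 - 19) - 52 ≡ 38. → (19, 38)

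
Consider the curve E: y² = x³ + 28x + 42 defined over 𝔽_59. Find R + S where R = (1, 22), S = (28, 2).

(35, 1)

(1, 22) + (28, 2). λ = (2 - 22)/(28 - 1) ≡ 39/27 mod 59. 27⁻¹ ≡ 35 (mod 59), so λ ≡ 8.
  x = λ² - 1 - 28 = 64 - 29 ≡ 35; y = λ·(1 - 35) - 22 ≡ 1. → (35, 1)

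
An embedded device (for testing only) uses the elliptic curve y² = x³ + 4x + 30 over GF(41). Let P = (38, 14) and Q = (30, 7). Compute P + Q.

(38, 14) + (30, 7). λ = (7 - 14)/(30 - 38) ≡ 34/33 mod 41. 33⁻¹ ≡ 5 (mod 41), so λ ≡ 6.
  x = λ² - 38 - 30 = 36 - 68 ≡ 9; y = λ·(38 - 9) - 14 ≡ 37. → (9, 37)

(9, 37)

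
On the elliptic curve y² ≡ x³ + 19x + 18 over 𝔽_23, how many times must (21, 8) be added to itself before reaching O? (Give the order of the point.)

7

2P: tangent at (21, 8): λ = (3·21² + 19)/(2·8) ≡ 8/16. 16⁻¹ ≡ 13 (mod 23), so λ ≡ 8·13 ≡ 12.
  x = λ² - 21 - 21 = 144 - 42 ≡ 10; y = λ·(21 - 10) - 8 ≡ 9. → (10, 9)
3P: (10, 9) + (21, 8). λ = (8 - 9)/(21 - 10) ≡ 22/11 mod 23. 11⁻¹ ≡ 21 (mod 23) since 11·21 = 231 ≡ 1, so λ ≡ 2.
  x = λ² - 10 - 21 = 4 - 31 ≡ 19; y = λ·(10 - 19) - 9 ≡ 19. → (19, 19)
4P: (19, 19) + (21, 8). λ = (8 - 19)/(21 - 19) ≡ 12/2 mod 23. 2⁻¹ ≡ 12 (mod 23) since 2·12 = 24 ≡ 1, so λ ≡ 6.
  x = λ² - 19 - 21 = 36 - 40 ≡ 19; y = λ·(19 - 19) - 19 ≡ 4. → (19, 4)
5P: (19, 4) + (21, 8). λ = (8 - 4)/(21 - 19) ≡ 4/2 mod 23. 2⁻¹ ≡ 12 (mod 23), so λ ≡ 2.
  x = λ² - 19 - 21 = 4 - 40 ≡ 10; y = λ·(19 - 10) - 4 ≡ 14. → (10, 14)
6P: (10, 14) + (21, 8). λ = (8 - 14)/(21 - 10) ≡ 17/11 mod 23. 11⁻¹ ≡ 21 (mod 23) since 11·21 = 231 ≡ 1, so λ ≡ 12.
  x = λ² - 10 - 21 = 144 - 31 ≡ 21; y = λ·(10 - 21) - 14 ≡ 15. → (21, 15)
7P: (21, 15) + (21, 8): same x and y₁ ≡ -y₂, so the sum is O.
7P = O, so the order is 7.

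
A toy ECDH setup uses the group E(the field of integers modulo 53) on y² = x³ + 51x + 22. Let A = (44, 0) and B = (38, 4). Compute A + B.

(44, 0) + (38, 4). λ = (4 - 0)/(38 - 44) ≡ 4/47 mod 53. 47⁻¹ ≡ 44 (mod 53), so λ ≡ 17.
  x = λ² - 44 - 38 = 289 - 82 ≡ 48; y = λ·(44 - 48) - 0 ≡ 38. → (48, 38)

(48, 38)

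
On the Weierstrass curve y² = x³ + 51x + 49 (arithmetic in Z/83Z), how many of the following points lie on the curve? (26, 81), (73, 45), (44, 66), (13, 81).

(26, 81): 81² ≡ 4, rhs ≡ 27 → off.
(73, 45): 45² ≡ 33, rhs ≡ 33 → on.
(44, 66): 66² ≡ 40, rhs ≡ 78 → off.
(13, 81): 81² ≡ 4, rhs ≡ 4 → on.

2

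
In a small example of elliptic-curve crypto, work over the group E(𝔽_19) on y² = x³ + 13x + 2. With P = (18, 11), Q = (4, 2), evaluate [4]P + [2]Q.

(15, 0)

First 4P:
Repeated addition: build up to 4P.
2P: tangent at (18, 11): λ = (3·18² + 13)/(2·11) ≡ 16/3. 3⁻¹ ≡ 13 (mod 19) since 3·13 = 39 ≡ 1, so λ ≡ 16·13 ≡ 18.
  x = λ² - 18 - 18 = 324 - 36 ≡ 3; y = λ·(18 - 3) - 11 ≡ 12. → (3, 12)
3P: (3, 12) + (18, 11). λ = (11 - 12)/(18 - 3) ≡ 18/15 mod 19. 15⁻¹ ≡ 14 (mod 19), so λ ≡ 5.
  x = λ² - 3 - 18 = 25 - 21 ≡ 4; y = λ·(3 - 4) - 12 ≡ 2. → (4, 2)
4P: (4, 2) + (18, 11). λ = (11 - 2)/(18 - 4) ≡ 9/14 mod 19. 14⁻¹ ≡ 15 (mod 19), so λ ≡ 2.
  x = λ² - 4 - 18 = 4 - 22 ≡ 1; y = λ·(4 - 1) - 2 ≡ 4. → (1, 4)
4P = (1, 4).
Next 2Q:
Repeated addition: build up to 2Q.
2Q: tangent at (4, 2): λ = (3·4² + 13)/(2·2) ≡ 4/4. 4⁻¹ ≡ 5 (mod 19), so λ ≡ 4·5 ≡ 1.
  x = λ² - 4 - 4 = 1 - 8 ≡ 12; y = λ·(4 - 12) - 2 ≡ 9. → (12, 9)
2Q = (12, 9).
Finally 4P + 2Q:
(1, 4) + (12, 9). λ = (9 - 4)/(12 - 1) ≡ 5/11 mod 19. 11⁻¹ ≡ 7 (mod 19) since 11·7 = 77 ≡ 1, so λ ≡ 16.
  x = λ² - 1 - 12 = 256 - 13 ≡ 15; y = λ·(1 - 15) - 4 ≡ 0. → (15, 0)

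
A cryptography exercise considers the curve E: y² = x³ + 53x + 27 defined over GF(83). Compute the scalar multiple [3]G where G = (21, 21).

Repeated addition: build up to 3G.
2G: tangent at (21, 21): λ = (3·21² + 53)/(2·21) ≡ 48/42. 42⁻¹ ≡ 2 (mod 83), so λ ≡ 48·2 ≡ 13.
  x = λ² - 21 - 21 = 169 - 42 ≡ 44; y = λ·(21 - 44) - 21 ≡ 12. → (44, 12)
3G: (44, 12) + (21, 21). λ = (21 - 12)/(21 - 44) ≡ 9/60 mod 83. 60⁻¹ ≡ 18 (mod 83) since 60·18 = 1080 ≡ 1, so λ ≡ 79.
  x = λ² - 44 - 21 = 6241 - 65 ≡ 34; y = λ·(44 - 34) - 12 ≡ 31. → (34, 31)

(34, 31)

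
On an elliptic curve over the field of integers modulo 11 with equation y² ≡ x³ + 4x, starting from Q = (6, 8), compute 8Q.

(1, 4)

Repeated addition: build up to 8Q.
2Q: tangent at (6, 8): λ = (3·6² + 4)/(2·8) ≡ 2/5. 5⁻¹ ≡ 9 (mod 11), so λ ≡ 2·9 ≡ 7.
  x = λ² - 6 - 6 = 49 - 12 ≡ 4; y = λ·(6 - 4) - 8 ≡ 6. → (4, 6)
3Q: (4, 6) + (6, 8). λ = (8 - 6)/(6 - 4) ≡ 2/2 mod 11. 2⁻¹ ≡ 6 (mod 11), so λ ≡ 1.
  x = λ² - 4 - 6 = 1 - 10 ≡ 2; y = λ·(4 - 2) - 6 ≡ 7. → (2, 7)
4Q: (2, 7) + (6, 8). λ = (8 - 7)/(6 - 2) ≡ 1/4 mod 11. 4⁻¹ ≡ 3 (mod 11) since 4·3 = 12 ≡ 1, so λ ≡ 3.
  x = λ² - 2 - 6 = 9 - 8 ≡ 1; y = λ·(2 - 1) - 7 ≡ 7. → (1, 7)
5Q: (1, 7) + (6, 8). λ = (8 - 7)/(6 - 1) ≡ 1/5 mod 11. 5⁻¹ ≡ 9 (mod 11), so λ ≡ 9.
  x = λ² - 1 - 6 = 81 - 7 ≡ 8; y = λ·(1 - 8) - 7 ≡ 7. → (8, 7)
6Q: (8, 7) + (6, 8). λ = (8 - 7)/(6 - 8) ≡ 1/9 mod 11. 9⁻¹ ≡ 5 (mod 11), so λ ≡ 5.
  x = λ² - 8 - 6 = 25 - 14 ≡ 0; y = λ·(8 - 0) - 7 ≡ 0. → (0, 0)
7Q: (0, 0) + (6, 8). λ = (8 - 0)/(6 - 0) ≡ 8/6 mod 11. 6⁻¹ ≡ 2 (mod 11) since 6·2 = 12 ≡ 1, so λ ≡ 5.
  x = λ² - 0 - 6 = 25 - 6 ≡ 8; y = λ·(0 - 8) - 0 ≡ 4. → (8, 4)
8Q: (8, 4) + (6, 8). λ = (8 - 4)/(6 - 8) ≡ 4/9 mod 11. 9⁻¹ ≡ 5 (mod 11), so λ ≡ 9.
  x = λ² - 8 - 6 = 81 - 14 ≡ 1; y = λ·(8 - 1) - 4 ≡ 4. → (1, 4)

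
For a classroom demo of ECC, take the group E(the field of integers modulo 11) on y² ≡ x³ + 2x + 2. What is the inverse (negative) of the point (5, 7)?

-(5, 7) = (5, -7 mod 11) = (5, 4).

(5, 4)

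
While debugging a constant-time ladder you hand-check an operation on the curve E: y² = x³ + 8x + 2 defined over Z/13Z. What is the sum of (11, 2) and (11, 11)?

The two points share x = 11 and their y-coordinates satisfy 2 + 11 ≡ 0 (mod 13), so they are inverses. Their sum is ∞.

O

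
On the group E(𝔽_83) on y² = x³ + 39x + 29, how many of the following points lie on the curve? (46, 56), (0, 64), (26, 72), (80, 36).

(46, 56): 56² ≡ 65, rhs ≡ 57 → off.
(0, 64): 64² ≡ 29, rhs ≡ 29 → on.
(26, 72): 72² ≡ 38, rhs ≡ 27 → off.
(80, 36): 36² ≡ 51, rhs ≡ 51 → on.

2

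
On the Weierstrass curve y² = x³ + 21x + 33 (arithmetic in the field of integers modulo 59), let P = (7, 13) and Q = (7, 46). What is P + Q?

O

The two points share x = 7 and their y-coordinates satisfy 13 + 46 ≡ 0 (mod 59), so they are inverses. Their sum is ∞.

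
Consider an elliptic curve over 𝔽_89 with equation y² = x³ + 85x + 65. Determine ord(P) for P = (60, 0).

2

2P: (60, 0) + (60, 0): same x and y₁ ≡ -y₂, so the sum is the point at infinity.
2P = the point at infinity, so the order is 2.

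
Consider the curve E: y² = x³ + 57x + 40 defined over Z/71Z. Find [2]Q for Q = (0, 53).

(3, 5)

tangent at (0, 53): λ = (3·0² + 57)/(2·53) ≡ 57/35. 35⁻¹ ≡ 69 (mod 71) since 35·69 = 2415 ≡ 1, so λ ≡ 57·69 ≡ 28.
  x = λ² - 0 - 0 = 784 - 0 ≡ 3; y = λ·(0 - 3) - 53 ≡ 5. → (3, 5)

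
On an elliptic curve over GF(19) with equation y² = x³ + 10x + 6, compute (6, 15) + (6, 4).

O

The two points share x = 6 and their y-coordinates satisfy 15 + 4 ≡ 0 (mod 19), so they are inverses. Their sum is 𝒪.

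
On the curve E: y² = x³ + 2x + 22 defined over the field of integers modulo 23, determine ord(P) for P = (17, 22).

2P: tangent at (17, 22): λ = (3·17² + 2)/(2·22) ≡ 18/21. 21⁻¹ ≡ 11 (mod 23), so λ ≡ 18·11 ≡ 14.
  x = λ² - 17 - 17 = 196 - 34 ≡ 1; y = λ·(17 - 1) - 22 ≡ 18. → (1, 18)
3P: (1, 18) + (17, 22). λ = (22 - 18)/(17 - 1) ≡ 4/16 mod 23. 16⁻¹ ≡ 13 (mod 23) since 16·13 = 208 ≡ 1, so λ ≡ 6.
  x = λ² - 1 - 17 = 36 - 18 ≡ 18; y = λ·(1 - 18) - 18 ≡ 18. → (18, 18)
4P: (18, 18) + (17, 22). λ = (22 - 18)/(17 - 18) ≡ 4/22 mod 23. 22⁻¹ ≡ 22 (mod 23), so λ ≡ 19.
  x = λ² - 18 - 17 = 361 - 35 ≡ 4; y = λ·(18 - 4) - 18 ≡ 18. → (4, 18)
5P: (4, 18) + (17, 22). λ = (22 - 18)/(17 - 4) ≡ 4/13 mod 23. 13⁻¹ ≡ 16 (mod 23) since 13·16 = 208 ≡ 1, so λ ≡ 18.
  x = λ² - 4 - 17 = 324 - 21 ≡ 4; y = λ·(4 - 4) - 18 ≡ 5. → (4, 5)
6P: (4, 5) + (17, 22). λ = (22 - 5)/(17 - 4) ≡ 17/13 mod 23. 13⁻¹ ≡ 16 (mod 23) since 13·16 = 208 ≡ 1, so λ ≡ 19.
  x = λ² - 4 - 17 = 361 - 21 ≡ 18; y = λ·(4 - 18) - 5 ≡ 5. → (18, 5)
7P: (18, 5) + (17, 22). λ = (22 - 5)/(17 - 18) ≡ 17/22 mod 23. 22⁻¹ ≡ 22 (mod 23) since 22·22 = 484 ≡ 1, so λ ≡ 6.
  x = λ² - 18 - 17 = 36 - 35 ≡ 1; y = λ·(18 - 1) - 5 ≡ 5. → (1, 5)
8P: (1, 5) + (17, 22). λ = (22 - 5)/(17 - 1) ≡ 17/16 mod 23. 16⁻¹ ≡ 13 (mod 23), so λ ≡ 14.
  x = λ² - 1 - 17 = 196 - 18 ≡ 17; y = λ·(1 - 17) - 5 ≡ 1. → (17, 1)
9P: (17, 1) + (17, 22): same x and y₁ ≡ -y₂, so the sum is the point at infinity.
9P = the point at infinity, so the order is 9.

9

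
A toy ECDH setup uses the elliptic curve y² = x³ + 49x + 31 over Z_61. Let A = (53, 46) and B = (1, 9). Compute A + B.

(53, 46) + (1, 9). λ = (9 - 46)/(1 - 53) ≡ 24/9 mod 61. 9⁻¹ ≡ 34 (mod 61) since 9·34 = 306 ≡ 1, so λ ≡ 23.
  x = λ² - 53 - 1 = 529 - 54 ≡ 48; y = λ·(53 - 48) - 46 ≡ 8. → (48, 8)

(48, 8)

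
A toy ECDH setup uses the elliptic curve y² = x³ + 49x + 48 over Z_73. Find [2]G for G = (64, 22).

tangent at (64, 22): λ = (3·64² + 49)/(2·22) ≡ 0/44. 44⁻¹ ≡ 5 (mod 73), so λ ≡ 0·5 ≡ 0.
  x = λ² - 64 - 64 = 0 - 128 ≡ 18; y = λ·(64 - 18) - 22 ≡ 51. → (18, 51)

(18, 51)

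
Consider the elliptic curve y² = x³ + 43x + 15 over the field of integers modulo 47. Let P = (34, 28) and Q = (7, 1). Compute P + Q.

(34, 28) + (7, 1). λ = (1 - 28)/(7 - 34) ≡ 20/20 mod 47. 20⁻¹ ≡ 40 (mod 47) since 20·40 = 800 ≡ 1, so λ ≡ 1.
  x = λ² - 34 - 7 = 1 - 41 ≡ 7; y = λ·(34 - 7) - 28 ≡ 46. → (7, 46)

(7, 46)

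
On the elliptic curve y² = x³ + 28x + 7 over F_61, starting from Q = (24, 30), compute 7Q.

(29, 36)

Double-and-add on 7 = (111)₂. Start with Q = (24, 30) for the leading 1-bit.
double: tangent at (24, 30): λ = (3·24² + 28)/(2·30) ≡ 48/60. 60⁻¹ ≡ 60 (mod 61) since 60·60 = 3600 ≡ 1, so λ ≡ 48·60 ≡ 13.
  x = λ² - 24 - 24 = 169 - 48 ≡ 60; y = λ·(24 - 60) - 30 ≡ 51. → (60, 51)
add Q: (60, 51) + (24, 30). λ = (30 - 51)/(24 - 60) ≡ 40/25 mod 61. 25⁻¹ ≡ 22 (mod 61), so λ ≡ 26.
  x = λ² - 60 - 24 = 676 - 84 ≡ 43; y = λ·(60 - 43) - 51 ≡ 25. → (43, 25)
double: tangent at (43, 25): λ = (3·43² + 28)/(2·25) ≡ 24/50. 50⁻¹ ≡ 11 (mod 61) since 50·11 = 550 ≡ 1, so λ ≡ 24·11 ≡ 20.
  x = λ² - 43 - 43 = 400 - 86 ≡ 9; y = λ·(43 - 9) - 25 ≡ 45. → (9, 45)
add Q: (9, 45) + (24, 30). λ = (30 - 45)/(24 - 9) ≡ 46/15 mod 61. 15⁻¹ ≡ 57 (mod 61), so λ ≡ 60.
  x = λ² - 9 - 24 = 3600 - 33 ≡ 29; y = λ·(9 - 29) - 45 ≡ 36. → (29, 36)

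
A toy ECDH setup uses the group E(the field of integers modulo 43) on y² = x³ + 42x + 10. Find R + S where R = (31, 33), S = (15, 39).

(22, 12)

(31, 33) + (15, 39). λ = (39 - 33)/(15 - 31) ≡ 6/27 mod 43. 27⁻¹ ≡ 8 (mod 43), so λ ≡ 5.
  x = λ² - 31 - 15 = 25 - 46 ≡ 22; y = λ·(31 - 22) - 33 ≡ 12. → (22, 12)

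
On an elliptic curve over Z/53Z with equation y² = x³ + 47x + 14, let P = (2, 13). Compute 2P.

(34, 0)

tangent at (2, 13): λ = (3·2² + 47)/(2·13) ≡ 6/26. 26⁻¹ ≡ 51 (mod 53) since 26·51 = 1326 ≡ 1, so λ ≡ 6·51 ≡ 41.
  x = λ² - 2 - 2 = 1681 - 4 ≡ 34; y = λ·(2 - 34) - 13 ≡ 0. → (34, 0)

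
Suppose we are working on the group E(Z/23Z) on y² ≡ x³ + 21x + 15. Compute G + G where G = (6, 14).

(17, 15)

tangent at (6, 14): λ = (3·6² + 21)/(2·14) ≡ 14/5. 5⁻¹ ≡ 14 (mod 23), so λ ≡ 14·14 ≡ 12.
  x = λ² - 6 - 6 = 144 - 12 ≡ 17; y = λ·(6 - 17) - 14 ≡ 15. → (17, 15)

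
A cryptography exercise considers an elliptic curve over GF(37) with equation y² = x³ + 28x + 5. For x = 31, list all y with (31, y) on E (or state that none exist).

18, 19

x³ + 28x + 5 = 30664 ≡ 28 (mod 37).
Square roots of 28 mod 37: 18 and 19 (since 18² = 324 ≡ 28).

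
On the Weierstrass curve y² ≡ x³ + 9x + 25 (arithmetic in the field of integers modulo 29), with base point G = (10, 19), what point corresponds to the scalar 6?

O

Repeated addition: build up to 6G.
2G: tangent at (10, 19): λ = (3·10² + 9)/(2·19) ≡ 19/9. 9⁻¹ ≡ 13 (mod 29) since 9·13 = 117 ≡ 1, so λ ≡ 19·13 ≡ 15.
  x = λ² - 10 - 10 = 225 - 20 ≡ 2; y = λ·(10 - 2) - 19 ≡ 14. → (2, 14)
3G: (2, 14) + (10, 19). λ = (19 - 14)/(10 - 2) ≡ 5/8 mod 29. 8⁻¹ ≡ 11 (mod 29), so λ ≡ 26.
  x = λ² - 2 - 10 = 676 - 12 ≡ 26; y = λ·(2 - 26) - 14 ≡ 0. → (26, 0)
4G: (26, 0) + (10, 19). λ = (19 - 0)/(10 - 26) ≡ 19/13 mod 29. 13⁻¹ ≡ 9 (mod 29), so λ ≡ 26.
  x = λ² - 26 - 10 = 676 - 36 ≡ 2; y = λ·(26 - 2) - 0 ≡ 15. → (2, 15)
5G: (2, 15) + (10, 19). λ = (19 - 15)/(10 - 2) ≡ 4/8 mod 29. 8⁻¹ ≡ 11 (mod 29), so λ ≡ 15.
  x = λ² - 2 - 10 = 225 - 12 ≡ 10; y = λ·(2 - 10) - 15 ≡ 10. → (10, 10)
6G: (10, 10) + (10, 19): same x and y₁ ≡ -y₂, so the sum is O.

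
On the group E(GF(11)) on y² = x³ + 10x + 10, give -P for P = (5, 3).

-(5, 3) = (5, -3 mod 11) = (5, 8).

(5, 8)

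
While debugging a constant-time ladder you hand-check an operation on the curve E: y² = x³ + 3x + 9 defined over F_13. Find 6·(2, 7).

Write G = (2, 7).
Repeated addition: build up to 6G.
2G: tangent at (2, 7): λ = (3·2² + 3)/(2·7) ≡ 2/1. 1⁻¹ ≡ 1 (mod 13), so λ ≡ 2·1 ≡ 2.
  x = λ² - 2 - 2 = 4 - 4 ≡ 0; y = λ·(2 - 0) - 7 ≡ 10. → (0, 10)
3G: (0, 10) + (2, 7). λ = (7 - 10)/(2 - 0) ≡ 10/2 mod 13. 2⁻¹ ≡ 7 (mod 13), so λ ≡ 5.
  x = λ² - 0 - 2 = 25 - 2 ≡ 10; y = λ·(0 - 10) - 10 ≡ 5. → (10, 5)
4G: (10, 5) + (2, 7). λ = (7 - 5)/(2 - 10) ≡ 2/5 mod 13. 5⁻¹ ≡ 8 (mod 13), so λ ≡ 3.
  x = λ² - 10 - 2 = 9 - 12 ≡ 10; y = λ·(10 - 10) - 5 ≡ 8. → (10, 8)
5G: (10, 8) + (2, 7). λ = (7 - 8)/(2 - 10) ≡ 12/5 mod 13. 5⁻¹ ≡ 8 (mod 13), so λ ≡ 5.
  x = λ² - 10 - 2 = 25 - 12 ≡ 0; y = λ·(10 - 0) - 8 ≡ 3. → (0, 3)
6G: (0, 3) + (2, 7). λ = (7 - 3)/(2 - 0) ≡ 4/2 mod 13. 2⁻¹ ≡ 7 (mod 13), so λ ≡ 2.
  x = λ² - 0 - 2 = 4 - 2 ≡ 2; y = λ·(0 - 2) - 3 ≡ 6. → (2, 6)

(2, 6)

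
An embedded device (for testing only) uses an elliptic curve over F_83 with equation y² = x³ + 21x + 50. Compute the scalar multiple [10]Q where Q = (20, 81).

Repeated addition: build up to 10Q.
2Q: tangent at (20, 81): λ = (3·20² + 21)/(2·81) ≡ 59/79. 79⁻¹ ≡ 62 (mod 83) since 79·62 = 4898 ≡ 1, so λ ≡ 59·62 ≡ 6.
  x = λ² - 20 - 20 = 36 - 40 ≡ 79; y = λ·(20 - 79) - 81 ≡ 63. → (79, 63)
3Q: (79, 63) + (20, 81). λ = (81 - 63)/(20 - 79) ≡ 18/24 mod 83. 24⁻¹ ≡ 45 (mod 83) since 24·45 = 1080 ≡ 1, so λ ≡ 63.
  x = λ² - 79 - 20 = 3969 - 99 ≡ 52; y = λ·(79 - 52) - 63 ≡ 61. → (52, 61)
4Q: (52, 61) + (20, 81). λ = (81 - 61)/(20 - 52) ≡ 20/51 mod 83. 51⁻¹ ≡ 70 (mod 83) since 51·70 = 3570 ≡ 1, so λ ≡ 72.
  x = λ² - 52 - 20 = 5184 - 72 ≡ 49; y = λ·(52 - 49) - 61 ≡ 72. → (49, 72)
5Q: (49, 72) + (20, 81). λ = (81 - 72)/(20 - 49) ≡ 9/54 mod 83. 54⁻¹ ≡ 20 (mod 83) since 54·20 = 1080 ≡ 1, so λ ≡ 14.
  x = λ² - 49 - 20 = 196 - 69 ≡ 44; y = λ·(49 - 44) - 72 ≡ 81. → (44, 81)
6Q: (44, 81) + (20, 81). λ = (81 - 81)/(20 - 44) ≡ 0/59 mod 83. 59⁻¹ ≡ 38 (mod 83) since 59·38 = 2242 ≡ 1, so λ ≡ 0.
  x = λ² - 44 - 20 = 0 - 64 ≡ 19; y = λ·(44 - 19) - 81 ≡ 2. → (19, 2)
7Q: (19, 2) + (20, 81). λ = (81 - 2)/(20 - 19) ≡ 79/1 mod 83. 1⁻¹ ≡ 1 (mod 83), so λ ≡ 79.
  x = λ² - 19 - 20 = 6241 - 39 ≡ 60; y = λ·(19 - 60) - 2 ≡ 79. → (60, 79)
8Q: (60, 79) + (20, 81). λ = (81 - 79)/(20 - 60) ≡ 2/43 mod 83. 43⁻¹ ≡ 56 (mod 83) since 43·56 = 2408 ≡ 1, so λ ≡ 29.
  x = λ² - 60 - 20 = 841 - 80 ≡ 14; y = λ·(60 - 14) - 79 ≡ 10. → (14, 10)
9Q: (14, 10) + (20, 81). λ = (81 - 10)/(20 - 14) ≡ 71/6 mod 83. 6⁻¹ ≡ 14 (mod 83), so λ ≡ 81.
  x = λ² - 14 - 20 = 6561 - 34 ≡ 53; y = λ·(14 - 53) - 10 ≡ 68. → (53, 68)
10Q: (53, 68) + (20, 81). λ = (81 - 68)/(20 - 53) ≡ 13/50 mod 83. 50⁻¹ ≡ 5 (mod 83) since 50·5 = 250 ≡ 1, so λ ≡ 65.
  x = λ² - 53 - 20 = 4225 - 73 ≡ 2; y = λ·(53 - 2) - 68 ≡ 10. → (2, 10)

(2, 10)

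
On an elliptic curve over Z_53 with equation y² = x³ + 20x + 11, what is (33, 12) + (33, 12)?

tangent at (33, 12): λ = (3·33² + 20)/(2·12) ≡ 1/24. 24⁻¹ ≡ 42 (mod 53), so λ ≡ 1·42 ≡ 42.
  x = λ² - 33 - 33 = 1764 - 66 ≡ 2; y = λ·(33 - 2) - 12 ≡ 18. → (2, 18)

(2, 18)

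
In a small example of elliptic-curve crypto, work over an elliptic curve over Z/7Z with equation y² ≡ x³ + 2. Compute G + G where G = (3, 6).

(3, 1)

tangent at (3, 6): λ = (3·3² + 0)/(2·6) ≡ 6/5. 5⁻¹ ≡ 3 (mod 7), so λ ≡ 6·3 ≡ 4.
  x = λ² - 3 - 3 = 16 - 6 ≡ 3; y = λ·(3 - 3) - 6 ≡ 1. → (3, 1)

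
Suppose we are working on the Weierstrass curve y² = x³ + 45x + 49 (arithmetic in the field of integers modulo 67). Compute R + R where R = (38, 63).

tangent at (38, 63): λ = (3·38² + 45)/(2·63) ≡ 22/59. 59⁻¹ ≡ 25 (mod 67), so λ ≡ 22·25 ≡ 14.
  x = λ² - 38 - 38 = 196 - 76 ≡ 53; y = λ·(38 - 53) - 63 ≡ 62. → (53, 62)

(53, 62)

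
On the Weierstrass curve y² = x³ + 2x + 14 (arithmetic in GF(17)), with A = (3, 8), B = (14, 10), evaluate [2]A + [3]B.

(9, 8)

First 2A:
Repeated addition: build up to 2A.
2A: tangent at (3, 8): λ = (3·3² + 2)/(2·8) ≡ 12/16. 16⁻¹ ≡ 16 (mod 17), so λ ≡ 12·16 ≡ 5.
  x = λ² - 3 - 3 = 25 - 6 ≡ 2; y = λ·(3 - 2) - 8 ≡ 14. → (2, 14)
2A = (2, 14).
Next 3B:
Repeated addition: build up to 3B.
2B: tangent at (14, 10): λ = (3·14² + 2)/(2·10) ≡ 12/3. 3⁻¹ ≡ 6 (mod 17), so λ ≡ 12·6 ≡ 4.
  x = λ² - 14 - 14 = 16 - 28 ≡ 5; y = λ·(14 - 5) - 10 ≡ 9. → (5, 9)
3B: (5, 9) + (14, 10). λ = (10 - 9)/(14 - 5) ≡ 1/9 mod 17. 9⁻¹ ≡ 2 (mod 17), so λ ≡ 2.
  x = λ² - 5 - 14 = 4 - 19 ≡ 2; y = λ·(5 - 2) - 9 ≡ 14. → (2, 14)
3B = (2, 14).
Finally 2A + 3B:
tangent at (2, 14): λ = (3·2² + 2)/(2·14) ≡ 14/11. 11⁻¹ ≡ 14 (mod 17) since 11·14 = 154 ≡ 1, so λ ≡ 14·14 ≡ 9.
  x = λ² - 2 - 2 = 81 - 4 ≡ 9; y = λ·(2 - 9) - 14 ≡ 8. → (9, 8)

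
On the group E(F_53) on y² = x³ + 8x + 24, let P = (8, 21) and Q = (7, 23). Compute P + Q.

(42, 47)

(8, 21) + (7, 23). λ = (23 - 21)/(7 - 8) ≡ 2/52 mod 53. 52⁻¹ ≡ 52 (mod 53) since 52·52 = 2704 ≡ 1, so λ ≡ 51.
  x = λ² - 8 - 7 = 2601 - 15 ≡ 42; y = λ·(8 - 42) - 21 ≡ 47. → (42, 47)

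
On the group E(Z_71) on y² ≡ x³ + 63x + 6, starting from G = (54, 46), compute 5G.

Double-and-add on 5 = (101)₂. Start with G = (54, 46) for the leading 1-bit.
double: tangent at (54, 46): λ = (3·54² + 63)/(2·46) ≡ 7/21. 21⁻¹ ≡ 44 (mod 71) since 21·44 = 924 ≡ 1, so λ ≡ 7·44 ≡ 24.
  x = λ² - 54 - 54 = 576 - 108 ≡ 42; y = λ·(54 - 42) - 46 ≡ 29. → (42, 29)
double: tangent at (42, 29): λ = (3·42² + 63)/(2·29) ≡ 30/58. 58⁻¹ ≡ 60 (mod 71), so λ ≡ 30·60 ≡ 25.
  x = λ² - 42 - 42 = 625 - 84 ≡ 44; y = λ·(42 - 44) - 29 ≡ 63. → (44, 63)
add G: (44, 63) + (54, 46). λ = (46 - 63)/(54 - 44) ≡ 54/10 mod 71. 10⁻¹ ≡ 64 (mod 71), so λ ≡ 48.
  x = λ² - 44 - 54 = 2304 - 98 ≡ 5; y = λ·(44 - 5) - 63 ≡ 34. → (5, 34)

(5, 34)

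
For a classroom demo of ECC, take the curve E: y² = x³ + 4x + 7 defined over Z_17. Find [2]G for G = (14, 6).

(5, 13)

tangent at (14, 6): λ = (3·14² + 4)/(2·6) ≡ 14/12. 12⁻¹ ≡ 10 (mod 17) since 12·10 = 120 ≡ 1, so λ ≡ 14·10 ≡ 4.
  x = λ² - 14 - 14 = 16 - 28 ≡ 5; y = λ·(14 - 5) - 6 ≡ 13. → (5, 13)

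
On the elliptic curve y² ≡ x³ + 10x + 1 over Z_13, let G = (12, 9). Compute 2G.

(2, 4)

tangent at (12, 9): λ = (3·12² + 10)/(2·9) ≡ 0/5. 5⁻¹ ≡ 8 (mod 13), so λ ≡ 0·8 ≡ 0.
  x = λ² - 12 - 12 = 0 - 24 ≡ 2; y = λ·(12 - 2) - 9 ≡ 4. → (2, 4)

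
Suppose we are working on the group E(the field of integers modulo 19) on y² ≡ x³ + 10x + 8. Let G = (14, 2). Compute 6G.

O

Repeated addition: build up to 6G.
2G: tangent at (14, 2): λ = (3·14² + 10)/(2·2) ≡ 9/4. 4⁻¹ ≡ 5 (mod 19), so λ ≡ 9·5 ≡ 7.
  x = λ² - 14 - 14 = 49 - 28 ≡ 2; y = λ·(14 - 2) - 2 ≡ 6. → (2, 6)
3G: (2, 6) + (14, 2). λ = (2 - 6)/(14 - 2) ≡ 15/12 mod 19. 12⁻¹ ≡ 8 (mod 19), so λ ≡ 6.
  x = λ² - 2 - 14 = 36 - 16 ≡ 1; y = λ·(2 - 1) - 6 ≡ 0. → (1, 0)
4G: (1, 0) + (14, 2). λ = (2 - 0)/(14 - 1) ≡ 2/13 mod 19. 13⁻¹ ≡ 3 (mod 19) since 13·3 = 39 ≡ 1, so λ ≡ 6.
  x = λ² - 1 - 14 = 36 - 15 ≡ 2; y = λ·(1 - 2) - 0 ≡ 13. → (2, 13)
5G: (2, 13) + (14, 2). λ = (2 - 13)/(14 - 2) ≡ 8/12 mod 19. 12⁻¹ ≡ 8 (mod 19), so λ ≡ 7.
  x = λ² - 2 - 14 = 49 - 16 ≡ 14; y = λ·(2 - 14) - 13 ≡ 17. → (14, 17)
6G: (14, 17) + (14, 2): same x and y₁ ≡ -y₂, so the sum is O.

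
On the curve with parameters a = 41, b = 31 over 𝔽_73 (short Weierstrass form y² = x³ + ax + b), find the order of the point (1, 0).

2

2P: (1, 0) + (1, 0): same x and y₁ ≡ -y₂, so the sum is O.
2P = O, so the order is 2.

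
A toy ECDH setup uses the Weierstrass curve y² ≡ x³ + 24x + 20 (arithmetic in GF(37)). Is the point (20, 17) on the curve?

y² = 17² ≡ 30; x³ + 24x + 20 = 8500 ≡ 27 (mod 37). 30 ≠ 27.

no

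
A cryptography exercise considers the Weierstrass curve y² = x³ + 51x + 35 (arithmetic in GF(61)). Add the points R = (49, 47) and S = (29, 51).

(5, 54)

(49, 47) + (29, 51). λ = (51 - 47)/(29 - 49) ≡ 4/41 mod 61. 41⁻¹ ≡ 3 (mod 61), so λ ≡ 12.
  x = λ² - 49 - 29 = 144 - 78 ≡ 5; y = λ·(49 - 5) - 47 ≡ 54. → (5, 54)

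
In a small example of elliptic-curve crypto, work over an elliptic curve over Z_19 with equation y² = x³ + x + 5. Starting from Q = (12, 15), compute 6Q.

(3, 15)

Double-and-add on 6 = (110)₂. Start with Q = (12, 15) for the leading 1-bit.
double: tangent at (12, 15): λ = (3·12² + 1)/(2·15) ≡ 15/11. 11⁻¹ ≡ 7 (mod 19), so λ ≡ 15·7 ≡ 10.
  x = λ² - 12 - 12 = 100 - 24 ≡ 0; y = λ·(12 - 0) - 15 ≡ 10. → (0, 10)
add Q: (0, 10) + (12, 15). λ = (15 - 10)/(12 - 0) ≡ 5/12 mod 19. 12⁻¹ ≡ 8 (mod 19), so λ ≡ 2.
  x = λ² - 0 - 12 = 4 - 12 ≡ 11; y = λ·(0 - 11) - 10 ≡ 6. → (11, 6)
double: tangent at (11, 6): λ = (3·11² + 1)/(2·6) ≡ 3/12. 12⁻¹ ≡ 8 (mod 19), so λ ≡ 3·8 ≡ 5.
  x = λ² - 11 - 11 = 25 - 22 ≡ 3; y = λ·(11 - 3) - 6 ≡ 15. → (3, 15)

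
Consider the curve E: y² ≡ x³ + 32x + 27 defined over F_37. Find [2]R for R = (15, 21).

(18, 21)

tangent at (15, 21): λ = (3·15² + 32)/(2·21) ≡ 4/5. 5⁻¹ ≡ 15 (mod 37), so λ ≡ 4·15 ≡ 23.
  x = λ² - 15 - 15 = 529 - 30 ≡ 18; y = λ·(15 - 18) - 21 ≡ 21. → (18, 21)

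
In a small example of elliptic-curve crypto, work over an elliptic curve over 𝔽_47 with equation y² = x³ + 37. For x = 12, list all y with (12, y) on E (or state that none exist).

x³ + 0x + 37 = 1765 ≡ 26 (mod 47).
26 is a non-residue mod 47; no y exists.

none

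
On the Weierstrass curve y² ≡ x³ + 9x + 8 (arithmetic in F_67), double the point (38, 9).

(28, 13)

tangent at (38, 9): λ = (3·38² + 9)/(2·9) ≡ 53/18. 18⁻¹ ≡ 41 (mod 67), so λ ≡ 53·41 ≡ 29.
  x = λ² - 38 - 38 = 841 - 76 ≡ 28; y = λ·(38 - 28) - 9 ≡ 13. → (28, 13)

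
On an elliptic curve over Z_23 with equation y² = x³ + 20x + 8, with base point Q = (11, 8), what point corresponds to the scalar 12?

(20, 6)

Double-and-add on 12 = (1100)₂. Start with Q = (11, 8) for the leading 1-bit.
double: tangent at (11, 8): λ = (3·11² + 20)/(2·8) ≡ 15/16. 16⁻¹ ≡ 13 (mod 23), so λ ≡ 15·13 ≡ 11.
  x = λ² - 11 - 11 = 121 - 22 ≡ 7; y = λ·(11 - 7) - 8 ≡ 13. → (7, 13)
add Q: (7, 13) + (11, 8). λ = (8 - 13)/(11 - 7) ≡ 18/4 mod 23. 4⁻¹ ≡ 6 (mod 23), so λ ≡ 16.
  x = λ² - 7 - 11 = 256 - 18 ≡ 8; y = λ·(7 - 8) - 13 ≡ 17. → (8, 17)
double: tangent at (8, 17): λ = (3·8² + 20)/(2·17) ≡ 5/11. 11⁻¹ ≡ 21 (mod 23) since 11·21 = 231 ≡ 1, so λ ≡ 5·21 ≡ 13.
  x = λ² - 8 - 8 = 169 - 16 ≡ 15; y = λ·(8 - 15) - 17 ≡ 7. → (15, 7)
double: tangent at (15, 7): λ = (3·15² + 20)/(2·7) ≡ 5/14. 14⁻¹ ≡ 5 (mod 23) since 14·5 = 70 ≡ 1, so λ ≡ 5·5 ≡ 2.
  x = λ² - 15 - 15 = 4 - 30 ≡ 20; y = λ·(15 - 20) - 7 ≡ 6. → (20, 6)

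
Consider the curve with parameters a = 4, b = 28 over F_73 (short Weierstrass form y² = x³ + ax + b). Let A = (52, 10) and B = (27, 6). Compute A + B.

(30, 49)

(52, 10) + (27, 6). λ = (6 - 10)/(27 - 52) ≡ 69/48 mod 73. 48⁻¹ ≡ 35 (mod 73), so λ ≡ 6.
  x = λ² - 52 - 27 = 36 - 79 ≡ 30; y = λ·(52 - 30) - 10 ≡ 49. → (30, 49)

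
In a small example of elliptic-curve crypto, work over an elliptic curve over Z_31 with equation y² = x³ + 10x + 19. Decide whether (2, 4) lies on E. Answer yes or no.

yes

y² = 4² ≡ 16; x³ + 10x + 19 = 47 ≡ 16 (mod 31). 16 = 16.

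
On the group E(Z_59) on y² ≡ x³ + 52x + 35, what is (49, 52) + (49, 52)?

tangent at (49, 52): λ = (3·49² + 52)/(2·52) ≡ 57/45. 45⁻¹ ≡ 21 (mod 59), so λ ≡ 57·21 ≡ 17.
  x = λ² - 49 - 49 = 289 - 98 ≡ 14; y = λ·(49 - 14) - 52 ≡ 12. → (14, 12)

(14, 12)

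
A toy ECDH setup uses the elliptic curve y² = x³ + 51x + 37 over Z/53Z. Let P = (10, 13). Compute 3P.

(28, 37)

Repeated addition: build up to 3P.
2P: tangent at (10, 13): λ = (3·10² + 51)/(2·13) ≡ 33/26. 26⁻¹ ≡ 51 (mod 53) since 26·51 = 1326 ≡ 1, so λ ≡ 33·51 ≡ 40.
  x = λ² - 10 - 10 = 1600 - 20 ≡ 43; y = λ·(10 - 43) - 13 ≡ 45. → (43, 45)
3P: (43, 45) + (10, 13). λ = (13 - 45)/(10 - 43) ≡ 21/20 mod 53. 20⁻¹ ≡ 8 (mod 53), so λ ≡ 9.
  x = λ² - 43 - 10 = 81 - 53 ≡ 28; y = λ·(43 - 28) - 45 ≡ 37. → (28, 37)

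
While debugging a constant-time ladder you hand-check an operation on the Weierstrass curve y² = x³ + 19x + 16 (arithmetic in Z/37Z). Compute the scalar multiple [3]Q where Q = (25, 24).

(12, 23)

Repeated addition: build up to 3Q.
2Q: tangent at (25, 24): λ = (3·25² + 19)/(2·24) ≡ 7/11. 11⁻¹ ≡ 27 (mod 37), so λ ≡ 7·27 ≡ 4.
  x = λ² - 25 - 25 = 16 - 50 ≡ 3; y = λ·(25 - 3) - 24 ≡ 27. → (3, 27)
3Q: (3, 27) + (25, 24). λ = (24 - 27)/(25 - 3) ≡ 34/22 mod 37. 22⁻¹ ≡ 32 (mod 37), so λ ≡ 15.
  x = λ² - 3 - 25 = 225 - 28 ≡ 12; y = λ·(3 - 12) - 27 ≡ 23. → (12, 23)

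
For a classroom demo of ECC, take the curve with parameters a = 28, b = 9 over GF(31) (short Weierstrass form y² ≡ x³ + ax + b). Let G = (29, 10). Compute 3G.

Repeated addition: build up to 3G.
2G: tangent at (29, 10): λ = (3·29² + 28)/(2·10) ≡ 9/20. 20⁻¹ ≡ 14 (mod 31) since 20·14 = 280 ≡ 1, so λ ≡ 9·14 ≡ 2.
  x = λ² - 29 - 29 = 4 - 58 ≡ 8; y = λ·(29 - 8) - 10 ≡ 1. → (8, 1)
3G: (8, 1) + (29, 10). λ = (10 - 1)/(29 - 8) ≡ 9/21 mod 31. 21⁻¹ ≡ 3 (mod 31), so λ ≡ 27.
  x = λ² - 8 - 29 = 729 - 37 ≡ 10; y = λ·(8 - 10) - 1 ≡ 7. → (10, 7)

(10, 7)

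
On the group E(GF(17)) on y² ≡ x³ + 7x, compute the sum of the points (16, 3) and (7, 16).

(7, 1)

(16, 3) + (7, 16). λ = (16 - 3)/(7 - 16) ≡ 13/8 mod 17. 8⁻¹ ≡ 15 (mod 17) since 8·15 = 120 ≡ 1, so λ ≡ 8.
  x = λ² - 16 - 7 = 64 - 23 ≡ 7; y = λ·(16 - 7) - 3 ≡ 1. → (7, 1)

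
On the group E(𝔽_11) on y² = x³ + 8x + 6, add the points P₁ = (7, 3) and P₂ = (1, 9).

(4, 5)

(7, 3) + (1, 9). λ = (9 - 3)/(1 - 7) ≡ 6/5 mod 11. 5⁻¹ ≡ 9 (mod 11), so λ ≡ 10.
  x = λ² - 7 - 1 = 100 - 8 ≡ 4; y = λ·(7 - 4) - 3 ≡ 5. → (4, 5)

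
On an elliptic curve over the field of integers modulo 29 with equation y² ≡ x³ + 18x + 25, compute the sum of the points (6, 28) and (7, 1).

(20, 2)

(6, 28) + (7, 1). λ = (1 - 28)/(7 - 6) ≡ 2/1 mod 29. 1⁻¹ ≡ 1 (mod 29) since 1·1 = 1 ≡ 1, so λ ≡ 2.
  x = λ² - 6 - 7 = 4 - 13 ≡ 20; y = λ·(6 - 20) - 28 ≡ 2. → (20, 2)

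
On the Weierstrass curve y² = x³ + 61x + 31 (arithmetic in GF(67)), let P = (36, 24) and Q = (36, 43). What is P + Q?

The two points share x = 36 and their y-coordinates satisfy 24 + 43 ≡ 0 (mod 67), so they are inverses. Their sum is O.

O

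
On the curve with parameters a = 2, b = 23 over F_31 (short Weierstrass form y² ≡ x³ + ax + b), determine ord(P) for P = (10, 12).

2P: tangent at (10, 12): λ = (3·10² + 2)/(2·12) ≡ 23/24. 24⁻¹ ≡ 22 (mod 31), so λ ≡ 23·22 ≡ 10.
  x = λ² - 10 - 10 = 100 - 20 ≡ 18; y = λ·(10 - 18) - 12 ≡ 1. → (18, 1)
3P: (18, 1) + (10, 12). λ = (12 - 1)/(10 - 18) ≡ 11/23 mod 31. 23⁻¹ ≡ 27 (mod 31) since 23·27 = 621 ≡ 1, so λ ≡ 18.
  x = λ² - 18 - 10 = 324 - 28 ≡ 17; y = λ·(18 - 17) - 1 ≡ 17. → (17, 17)
4P: (17, 17) + (10, 12). λ = (12 - 17)/(10 - 17) ≡ 26/24 mod 31. 24⁻¹ ≡ 22 (mod 31), so λ ≡ 14.
  x = λ² - 17 - 10 = 196 - 27 ≡ 14; y = λ·(17 - 14) - 17 ≡ 25. → (14, 25)
5P: (14, 25) + (10, 12). λ = (12 - 25)/(10 - 14) ≡ 18/27 mod 31. 27⁻¹ ≡ 23 (mod 31), so λ ≡ 11.
  x = λ² - 14 - 10 = 121 - 24 ≡ 4; y = λ·(14 - 4) - 25 ≡ 23. → (4, 23)
6P: (4, 23) + (10, 12). λ = (12 - 23)/(10 - 4) ≡ 20/6 mod 31. 6⁻¹ ≡ 26 (mod 31) since 6·26 = 156 ≡ 1, so λ ≡ 24.
  x = λ² - 4 - 10 = 576 - 14 ≡ 4; y = λ·(4 - 4) - 23 ≡ 8. → (4, 8)
7P: (4, 8) + (10, 12). λ = (12 - 8)/(10 - 4) ≡ 4/6 mod 31. 6⁻¹ ≡ 26 (mod 31), so λ ≡ 11.
  x = λ² - 4 - 10 = 121 - 14 ≡ 14; y = λ·(4 - 14) - 8 ≡ 6. → (14, 6)
8P: (14, 6) + (10, 12). λ = (12 - 6)/(10 - 14) ≡ 6/27 mod 31. 27⁻¹ ≡ 23 (mod 31), so λ ≡ 14.
  x = λ² - 14 - 10 = 196 - 24 ≡ 17; y = λ·(14 - 17) - 6 ≡ 14. → (17, 14)
9P: (17, 14) + (10, 12). λ = (12 - 14)/(10 - 17) ≡ 29/24 mod 31. 24⁻¹ ≡ 22 (mod 31) since 24·22 = 528 ≡ 1, so λ ≡ 18.
  x = λ² - 17 - 10 = 324 - 27 ≡ 18; y = λ·(17 - 18) - 14 ≡ 30. → (18, 30)
10P: (18, 30) + (10, 12). λ = (12 - 30)/(10 - 18) ≡ 13/23 mod 31. 23⁻¹ ≡ 27 (mod 31) since 23·27 = 621 ≡ 1, so λ ≡ 10.
  x = λ² - 18 - 10 = 100 - 28 ≡ 10; y = λ·(18 - 10) - 30 ≡ 19. → (10, 19)
11P: (10, 19) + (10, 12): same x and y₁ ≡ -y₂, so the sum is O.
11P = O, so the order is 11.

11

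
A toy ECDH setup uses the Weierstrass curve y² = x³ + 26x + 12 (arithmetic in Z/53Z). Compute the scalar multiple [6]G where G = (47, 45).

Double-and-add on 6 = (110)₂. Start with G = (47, 45) for the leading 1-bit.
double: tangent at (47, 45): λ = (3·47² + 26)/(2·45) ≡ 28/37. 37⁻¹ ≡ 43 (mod 53), so λ ≡ 28·43 ≡ 38.
  x = λ² - 47 - 47 = 1444 - 94 ≡ 25; y = λ·(47 - 25) - 45 ≡ 49. → (25, 49)
add G: (25, 49) + (47, 45). λ = (45 - 49)/(47 - 25) ≡ 49/22 mod 53. 22⁻¹ ≡ 41 (mod 53), so λ ≡ 48.
  x = λ² - 25 - 47 = 2304 - 72 ≡ 6; y = λ·(25 - 6) - 49 ≡ 15. → (6, 15)
double: tangent at (6, 15): λ = (3·6² + 26)/(2·15) ≡ 28/30. 30⁻¹ ≡ 23 (mod 53), so λ ≡ 28·23 ≡ 8.
  x = λ² - 6 - 6 = 64 - 12 ≡ 52; y = λ·(6 - 52) - 15 ≡ 41. → (52, 41)

(52, 41)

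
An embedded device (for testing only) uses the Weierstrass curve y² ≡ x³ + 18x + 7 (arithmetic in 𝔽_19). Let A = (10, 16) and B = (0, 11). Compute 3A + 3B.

(1, 8)

First 3A:
Repeated addition: build up to 3A.
2A: tangent at (10, 16): λ = (3·10² + 18)/(2·16) ≡ 14/13. 13⁻¹ ≡ 3 (mod 19) since 13·3 = 39 ≡ 1, so λ ≡ 14·3 ≡ 4.
  x = λ² - 10 - 10 = 16 - 20 ≡ 15; y = λ·(10 - 15) - 16 ≡ 2. → (15, 2)
3A: (15, 2) + (10, 16). λ = (16 - 2)/(10 - 15) ≡ 14/14 mod 19. 14⁻¹ ≡ 15 (mod 19) since 14·15 = 210 ≡ 1, so λ ≡ 1.
  x = λ² - 15 - 10 = 1 - 25 ≡ 14; y = λ·(15 - 14) - 2 ≡ 18. → (14, 18)
3A = (14, 18).
Next 3B:
Repeated addition: build up to 3B.
2B: tangent at (0, 11): λ = (3·0² + 18)/(2·11) ≡ 18/3. 3⁻¹ ≡ 13 (mod 19), so λ ≡ 18·13 ≡ 6.
  x = λ² - 0 - 0 = 36 - 0 ≡ 17; y = λ·(0 - 17) - 11 ≡ 1. → (17, 1)
3B: (17, 1) + (0, 11). λ = (11 - 1)/(0 - 17) ≡ 10/2 mod 19. 2⁻¹ ≡ 10 (mod 19), so λ ≡ 5.
  x = λ² - 17 - 0 = 25 - 17 ≡ 8; y = λ·(17 - 8) - 1 ≡ 6. → (8, 6)
3B = (8, 6).
Finally 3A + 3B:
(14, 18) + (8, 6). λ = (6 - 18)/(8 - 14) ≡ 7/13 mod 19. 13⁻¹ ≡ 3 (mod 19) since 13·3 = 39 ≡ 1, so λ ≡ 2.
  x = λ² - 14 - 8 = 4 - 22 ≡ 1; y = λ·(14 - 1) - 18 ≡ 8. → (1, 8)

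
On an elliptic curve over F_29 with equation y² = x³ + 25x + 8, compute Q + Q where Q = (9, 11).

tangent at (9, 11): λ = (3·9² + 25)/(2·11) ≡ 7/22. 22⁻¹ ≡ 4 (mod 29) since 22·4 = 88 ≡ 1, so λ ≡ 7·4 ≡ 28.
  x = λ² - 9 - 9 = 784 - 18 ≡ 12; y = λ·(9 - 12) - 11 ≡ 21. → (12, 21)

(12, 21)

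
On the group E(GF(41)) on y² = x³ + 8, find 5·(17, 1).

(26, 35)

Write G = (17, 1).
Repeated addition: build up to 5G.
2G: tangent at (17, 1): λ = (3·17² + 0)/(2·1) ≡ 6/2. 2⁻¹ ≡ 21 (mod 41) since 2·21 = 42 ≡ 1, so λ ≡ 6·21 ≡ 3.
  x = λ² - 17 - 17 = 9 - 34 ≡ 16; y = λ·(17 - 16) - 1 ≡ 2. → (16, 2)
3G: (16, 2) + (17, 1). λ = (1 - 2)/(17 - 16) ≡ 40/1 mod 41. 1⁻¹ ≡ 1 (mod 41) since 1·1 = 1 ≡ 1, so λ ≡ 40.
  x = λ² - 16 - 17 = 1600 - 33 ≡ 9; y = λ·(16 - 9) - 2 ≡ 32. → (9, 32)
4G: (9, 32) + (17, 1). λ = (1 - 32)/(17 - 9) ≡ 10/8 mod 41. 8⁻¹ ≡ 36 (mod 41) since 8·36 = 288 ≡ 1, so λ ≡ 32.
  x = λ² - 9 - 17 = 1024 - 26 ≡ 14; y = λ·(9 - 14) - 32 ≡ 13. → (14, 13)
5G: (14, 13) + (17, 1). λ = (1 - 13)/(17 - 14) ≡ 29/3 mod 41. 3⁻¹ ≡ 14 (mod 41), so λ ≡ 37.
  x = λ² - 14 - 17 = 1369 - 31 ≡ 26; y = λ·(14 - 26) - 13 ≡ 35. → (26, 35)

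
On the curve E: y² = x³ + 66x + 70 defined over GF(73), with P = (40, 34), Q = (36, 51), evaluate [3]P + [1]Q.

First 3P:
Repeated addition: build up to 3P.
2P: tangent at (40, 34): λ = (3·40² + 66)/(2·34) ≡ 48/68. 68⁻¹ ≡ 29 (mod 73) since 68·29 = 1972 ≡ 1, so λ ≡ 48·29 ≡ 5.
  x = λ² - 40 - 40 = 25 - 80 ≡ 18; y = λ·(40 - 18) - 34 ≡ 3. → (18, 3)
3P: (18, 3) + (40, 34). λ = (34 - 3)/(40 - 18) ≡ 31/22 mod 73. 22⁻¹ ≡ 10 (mod 73), so λ ≡ 18.
  x = λ² - 18 - 40 = 324 - 58 ≡ 47; y = λ·(18 - 47) - 3 ≡ 59. → (47, 59)
3P = (47, 59).
Finally 3P + Q:
(47, 59) + (36, 51). λ = (51 - 59)/(36 - 47) ≡ 65/62 mod 73. 62⁻¹ ≡ 53 (mod 73) since 62·53 = 3286 ≡ 1, so λ ≡ 14.
  x = λ² - 47 - 36 = 196 - 83 ≡ 40; y = λ·(47 - 40) - 59 ≡ 39. → (40, 39)

(40, 39)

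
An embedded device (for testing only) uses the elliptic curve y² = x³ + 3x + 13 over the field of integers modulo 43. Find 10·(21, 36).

(32, 38)

Write P = (21, 36).
Double-and-add on 10 = (1010)₂. Start with P = (21, 36) for the leading 1-bit.
double: tangent at (21, 36): λ = (3·21² + 3)/(2·36) ≡ 36/29. 29⁻¹ ≡ 3 (mod 43) since 29·3 = 87 ≡ 1, so λ ≡ 36·3 ≡ 22.
  x = λ² - 21 - 21 = 484 - 42 ≡ 12; y = λ·(21 - 12) - 36 ≡ 33. → (12, 33)
double: tangent at (12, 33): λ = (3·12² + 3)/(2·33) ≡ 5/23. 23⁻¹ ≡ 15 (mod 43), so λ ≡ 5·15 ≡ 32.
  x = λ² - 12 - 12 = 1024 - 24 ≡ 11; y = λ·(12 - 11) - 33 ≡ 42. → (11, 42)
add P: (11, 42) + (21, 36). λ = (36 - 42)/(21 - 11) ≡ 37/10 mod 43. 10⁻¹ ≡ 13 (mod 43), so λ ≡ 8.
  x = λ² - 11 - 21 = 64 - 32 ≡ 32; y = λ·(11 - 32) - 42 ≡ 5. → (32, 5)
double: tangent at (32, 5): λ = (3·32² + 3)/(2·5) ≡ 22/10. 10⁻¹ ≡ 13 (mod 43) since 10·13 = 130 ≡ 1, so λ ≡ 22·13 ≡ 28.
  x = λ² - 32 - 32 = 784 - 64 ≡ 32; y = λ·(32 - 32) - 5 ≡ 38. → (32, 38)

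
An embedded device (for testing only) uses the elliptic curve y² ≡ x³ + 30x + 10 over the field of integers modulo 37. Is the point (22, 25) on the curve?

y² = 25² ≡ 33; x³ + 30x + 10 = 11318 ≡ 33 (mod 37). 33 = 33.

yes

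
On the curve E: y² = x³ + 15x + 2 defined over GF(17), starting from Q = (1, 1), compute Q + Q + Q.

Repeated addition: build up to 3Q.
2Q: tangent at (1, 1): λ = (3·1² + 15)/(2·1) ≡ 1/2. 2⁻¹ ≡ 9 (mod 17) since 2·9 = 18 ≡ 1, so λ ≡ 1·9 ≡ 9.
  x = λ² - 1 - 1 = 81 - 2 ≡ 11; y = λ·(1 - 11) - 1 ≡ 11. → (11, 11)
3Q: (11, 11) + (1, 1). λ = (1 - 11)/(1 - 11) ≡ 7/7 mod 17. 7⁻¹ ≡ 5 (mod 17), so λ ≡ 1.
  x = λ² - 11 - 1 = 1 - 12 ≡ 6; y = λ·(11 - 6) - 11 ≡ 11. → (6, 11)

(6, 11)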